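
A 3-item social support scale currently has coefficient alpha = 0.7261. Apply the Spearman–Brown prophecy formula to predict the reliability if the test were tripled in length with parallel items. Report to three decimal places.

Length factor m = 3
α' = m·α / (1 + (m−1)·α)
   = 3 × 0.7261 / (1 + (3 − 1) × 0.7261)
   = 2.1783 / 2.4522 = 0.888

predicted reliability = 0.888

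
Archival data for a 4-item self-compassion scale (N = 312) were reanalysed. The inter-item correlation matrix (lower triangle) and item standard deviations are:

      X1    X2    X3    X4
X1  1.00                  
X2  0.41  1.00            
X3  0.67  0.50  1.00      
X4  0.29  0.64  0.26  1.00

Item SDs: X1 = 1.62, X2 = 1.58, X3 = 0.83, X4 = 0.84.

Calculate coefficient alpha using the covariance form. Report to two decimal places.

Σσ²ᵢ = 1.62² + 1.58² + 0.83² + 0.84² = 6.5153
Covariances σ_ij = r_ij · s_i · s_j:
  σ(X1,X2) = 0.41 × 1.62 × 1.58 = 1.0494
  σ(X1,X3) = 0.67 × 1.62 × 0.83 = 0.9009
  σ(X1,X4) = 0.29 × 1.62 × 0.84 = 0.3946
  σ(X2,X3) = 0.50 × 1.58 × 0.83 = 0.6557
  σ(X2,X4) = 0.64 × 1.58 × 0.84 = 0.8494
  σ(X3,X4) = 0.26 × 0.83 × 0.84 = 0.1813
σ²_T = Σσ²ᵢ + 2·Σσ_ij = 6.5153 + 2 × 4.0313 = 14.5779
α = (4/3)·(1 − 6.5153/14.5779) = 0.74

α = 0.74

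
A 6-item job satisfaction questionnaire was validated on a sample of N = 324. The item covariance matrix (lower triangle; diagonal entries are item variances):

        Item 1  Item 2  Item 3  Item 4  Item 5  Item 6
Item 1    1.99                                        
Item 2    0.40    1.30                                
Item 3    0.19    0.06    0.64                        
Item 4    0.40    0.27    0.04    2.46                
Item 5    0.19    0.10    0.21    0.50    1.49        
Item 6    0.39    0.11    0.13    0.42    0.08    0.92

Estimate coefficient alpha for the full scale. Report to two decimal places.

coefficient alpha = 0.53

Σσᵢ² = 1.99 + 1.30 + 0.64 + 2.46 + 1.49 + 0.92 = 8.80
Sum of the distinct covariances = 3.49
σ²_total = 8.80 + 2 × 3.49 = 15.78
α = (k/(k−1))·(1 − Σσᵢ²/σ²_total) = (6/5)·(1 − 8.80/15.78) = 0.53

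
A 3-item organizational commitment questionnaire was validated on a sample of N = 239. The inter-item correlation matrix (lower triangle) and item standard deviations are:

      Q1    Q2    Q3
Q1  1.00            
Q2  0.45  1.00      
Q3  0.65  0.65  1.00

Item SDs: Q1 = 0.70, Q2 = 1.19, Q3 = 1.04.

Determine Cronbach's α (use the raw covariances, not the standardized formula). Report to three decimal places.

Σσ²ᵢ = 0.70² + 1.19² + 1.04² = 2.9877
Covariances σ_ij = r_ij · s_i · s_j:
  σ(Q1,Q2) = 0.45 × 0.70 × 1.19 = 0.3748
  σ(Q1,Q3) = 0.65 × 0.70 × 1.04 = 0.4732
  σ(Q2,Q3) = 0.65 × 1.19 × 1.04 = 0.8044
σ²_T = Σσ²ᵢ + 2·Σσ_ij = 2.9877 + 2 × 1.6524 = 6.2925
α = (3/2)·(1 − 2.9877/6.2925) = 0.788

α = 0.788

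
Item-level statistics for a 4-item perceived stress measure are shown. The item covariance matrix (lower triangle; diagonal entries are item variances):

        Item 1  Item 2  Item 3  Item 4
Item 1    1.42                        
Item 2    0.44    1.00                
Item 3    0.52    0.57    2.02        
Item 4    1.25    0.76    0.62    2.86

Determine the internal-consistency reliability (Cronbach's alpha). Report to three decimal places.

sum of item variances = 1.42 + 1.00 + 2.02 + 2.86 = 7.30
Sum of off-diagonal covariances = 4.16
σ²_T = 7.30 + 2 × 4.16 = 15.62
α = (k/(k−1))·(1 − sum of item variances/σ²_T) = (4/3)·(1 − 7.30/15.62) = 0.710

Cronbach's alpha = 0.710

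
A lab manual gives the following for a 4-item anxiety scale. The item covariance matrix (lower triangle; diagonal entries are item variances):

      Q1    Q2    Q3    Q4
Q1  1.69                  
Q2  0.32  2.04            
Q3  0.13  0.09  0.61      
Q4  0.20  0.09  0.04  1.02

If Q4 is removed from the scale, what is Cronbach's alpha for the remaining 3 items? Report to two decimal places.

α = 0.30

Remaining items: Q1, Q2, Q3 (k = 3).
Σσᵢ² = 1.69 + 2.04 + 0.61 = 4.34
Var(T) = 4.34 + 2 × 0.54 = 5.42
α (item deleted) = (3/2)·(1 − 4.34/5.42) = 0.30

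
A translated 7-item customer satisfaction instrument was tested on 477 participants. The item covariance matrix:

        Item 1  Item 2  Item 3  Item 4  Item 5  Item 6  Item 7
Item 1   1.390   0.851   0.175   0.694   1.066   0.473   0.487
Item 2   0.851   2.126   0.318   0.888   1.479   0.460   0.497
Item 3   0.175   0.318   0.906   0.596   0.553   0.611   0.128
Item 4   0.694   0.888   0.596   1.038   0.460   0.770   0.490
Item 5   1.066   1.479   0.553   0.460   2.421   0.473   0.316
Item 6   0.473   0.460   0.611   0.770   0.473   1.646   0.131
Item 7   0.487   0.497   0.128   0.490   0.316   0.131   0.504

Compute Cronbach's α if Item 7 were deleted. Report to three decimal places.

Remaining items: Item 1, Item 2, Item 3, Item 4, Item 5, Item 6 (k = 6).
ΣVar(i) = 1.390 + 2.126 + 0.906 + 1.038 + 2.421 + 1.646 = 9.527
σ²_total = 9.527 + 2 × 9.867 = 29.261
α (item deleted) = (6/5)·(1 − 9.527/29.261) = 0.809

Cronbach's α = 0.809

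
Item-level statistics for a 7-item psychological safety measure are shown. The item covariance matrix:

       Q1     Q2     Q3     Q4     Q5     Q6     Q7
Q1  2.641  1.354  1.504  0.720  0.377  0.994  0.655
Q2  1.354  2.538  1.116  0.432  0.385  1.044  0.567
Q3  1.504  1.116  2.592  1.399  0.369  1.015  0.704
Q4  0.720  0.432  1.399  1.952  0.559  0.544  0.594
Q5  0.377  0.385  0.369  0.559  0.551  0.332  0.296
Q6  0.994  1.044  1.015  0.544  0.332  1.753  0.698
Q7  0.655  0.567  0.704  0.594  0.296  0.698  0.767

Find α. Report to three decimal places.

α = 0.828

Σσ²ᵢ = 2.641 + 2.538 + 2.592 + 1.952 + 0.551 + 1.753 + 0.767 = 12.794
Sum of off-diagonal covariances = 15.658
σ²_total = 12.794 + 2 × 15.658 = 44.110
α = (k/(k−1))·(1 − Σσ²ᵢ/σ²_total) = (7/6)·(1 − 12.794/44.110) = 0.828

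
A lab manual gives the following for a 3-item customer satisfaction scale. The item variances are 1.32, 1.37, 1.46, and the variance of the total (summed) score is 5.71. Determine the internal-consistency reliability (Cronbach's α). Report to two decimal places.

α = 0.41

Σσᵢ² = 1.32 + 1.37 + 1.46 = 4.15
α = (k/(k−1))·(1 − Σσᵢ²/σ²_T) = (3/2)·(1 − 4.15/5.71) = 0.41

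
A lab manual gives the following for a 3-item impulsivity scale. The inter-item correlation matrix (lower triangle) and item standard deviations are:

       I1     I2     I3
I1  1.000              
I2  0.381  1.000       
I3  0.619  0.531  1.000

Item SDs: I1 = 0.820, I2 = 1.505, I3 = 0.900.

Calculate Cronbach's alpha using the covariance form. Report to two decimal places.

Σσ²ᵢ = 0.820² + 1.505² + 0.900² = 3.7474
Covariances σ_ij = r_ij · s_i · s_j:
  σ(I1,I2) = 0.381 × 0.820 × 1.505 = 0.4702
  σ(I1,I3) = 0.619 × 0.820 × 0.900 = 0.4568
  σ(I2,I3) = 0.531 × 1.505 × 0.900 = 0.7192
σ²_T = Σσ²ᵢ + 2·Σσ_ij = 3.7474 + 2 × 1.6462 = 7.0398
α = (3/2)·(1 − 3.7474/7.0398) = 0.70

Cronbach's alpha = 0.70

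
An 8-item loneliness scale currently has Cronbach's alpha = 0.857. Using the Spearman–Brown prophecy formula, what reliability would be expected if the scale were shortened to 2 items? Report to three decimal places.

predicted reliability = 0.600

Length factor m = 2/8 = 0.2500
α' = m·α / (1 − (1−m)·α)
   = 2/8 × 0.857 / (1 − (1 − 2/8) × 0.857)
   = 0.2142 / 0.3573 = 0.600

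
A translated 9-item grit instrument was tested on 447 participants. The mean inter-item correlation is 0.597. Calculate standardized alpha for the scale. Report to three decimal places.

α = 0.930

Standardized α = k·r̄ / (1 + (k−1)·r̄) = 9 × 0.597 / (1 + 8 × 0.597)
  = 5.3730 / 5.7760 = 0.930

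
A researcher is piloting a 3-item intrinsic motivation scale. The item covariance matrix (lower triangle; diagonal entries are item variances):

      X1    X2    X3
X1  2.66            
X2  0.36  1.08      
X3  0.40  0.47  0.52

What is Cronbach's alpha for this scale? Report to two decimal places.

Σσᵢ² = 2.66 + 1.08 + 0.52 = 4.26
Sum of off-diagonal covariances = 1.23
σ²_T = 4.26 + 2 × 1.23 = 6.72
α = (k/(k−1))·(1 − Σσᵢ²/σ²_T) = (3/2)·(1 − 4.26/6.72) = 0.55

Cronbach's alpha = 0.55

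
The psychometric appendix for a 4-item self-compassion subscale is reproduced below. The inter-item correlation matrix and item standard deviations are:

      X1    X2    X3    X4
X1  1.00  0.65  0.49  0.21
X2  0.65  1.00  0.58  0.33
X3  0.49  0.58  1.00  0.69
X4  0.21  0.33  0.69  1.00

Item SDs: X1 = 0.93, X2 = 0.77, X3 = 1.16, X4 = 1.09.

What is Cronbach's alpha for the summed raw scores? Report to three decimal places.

Cronbach's alpha = 0.787

Σσ²ᵢ = 0.93² + 0.77² + 1.16² + 1.09² = 3.9915
Covariances σ_ij = r_ij · s_i · s_j:
  σ(X1,X2) = 0.65 × 0.93 × 0.77 = 0.4655
  σ(X1,X3) = 0.49 × 0.93 × 1.16 = 0.5286
  σ(X1,X4) = 0.21 × 0.93 × 1.09 = 0.2129
  σ(X2,X3) = 0.58 × 0.77 × 1.16 = 0.5181
  σ(X2,X4) = 0.33 × 0.77 × 1.09 = 0.2770
  σ(X3,X4) = 0.69 × 1.16 × 1.09 = 0.8724
σ²_T = Σσ²ᵢ + 2·Σσ_ij = 3.9915 + 2 × 2.8745 = 9.7405
α = (4/3)·(1 − 3.9915/9.7405) = 0.787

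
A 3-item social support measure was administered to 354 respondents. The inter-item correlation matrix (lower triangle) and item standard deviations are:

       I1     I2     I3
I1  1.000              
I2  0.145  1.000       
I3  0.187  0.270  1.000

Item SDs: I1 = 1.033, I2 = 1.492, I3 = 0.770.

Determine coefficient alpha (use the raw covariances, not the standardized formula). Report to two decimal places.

coefficient alpha = 0.39

Σσ²ᵢ = 1.033² + 1.492² + 0.770² = 3.8861
Covariances σ_ij = r_ij · s_i · s_j:
  σ(I1,I2) = 0.145 × 1.033 × 1.492 = 0.2235
  σ(I1,I3) = 0.187 × 1.033 × 0.770 = 0.1487
  σ(I2,I3) = 0.270 × 1.492 × 0.770 = 0.3102
σ²_T = Σσ²ᵢ + 2·Σσ_ij = 3.8861 + 2 × 0.6824 = 5.2509
α = (3/2)·(1 − 3.8861/5.2509) = 0.39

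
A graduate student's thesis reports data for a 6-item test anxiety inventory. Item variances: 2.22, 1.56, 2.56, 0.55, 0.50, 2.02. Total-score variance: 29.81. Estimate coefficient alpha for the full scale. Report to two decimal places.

sum of item variances = 2.22 + 1.56 + 2.56 + 0.55 + 0.50 + 2.02 = 9.41
α = (k/(k−1))·(1 − sum of item variances/total variance) = (6/5)·(1 − 9.41/29.81) = 0.82

α = 0.82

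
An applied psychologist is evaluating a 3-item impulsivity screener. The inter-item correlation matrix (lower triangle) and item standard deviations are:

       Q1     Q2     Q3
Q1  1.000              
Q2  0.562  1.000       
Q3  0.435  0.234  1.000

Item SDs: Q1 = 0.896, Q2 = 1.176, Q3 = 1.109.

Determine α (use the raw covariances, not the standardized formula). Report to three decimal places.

Σσ²ᵢ = 0.896² + 1.176² + 1.109² = 3.4157
Covariances σ_ij = r_ij · s_i · s_j:
  σ(Q1,Q2) = 0.562 × 0.896 × 1.176 = 0.5922
  σ(Q1,Q3) = 0.435 × 0.896 × 1.109 = 0.4322
  σ(Q2,Q3) = 0.234 × 1.176 × 1.109 = 0.3052
σ²_T = Σσ²ᵢ + 2·Σσ_ij = 3.4157 + 2 × 1.3296 = 6.0749
α = (3/2)·(1 − 3.4157/6.0749) = 0.657

α = 0.657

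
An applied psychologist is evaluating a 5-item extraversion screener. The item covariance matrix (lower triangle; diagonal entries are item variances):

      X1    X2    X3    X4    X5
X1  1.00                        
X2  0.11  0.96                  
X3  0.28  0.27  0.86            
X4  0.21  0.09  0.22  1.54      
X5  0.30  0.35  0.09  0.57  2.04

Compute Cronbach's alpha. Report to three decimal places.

sum of item variances = 1.00 + 0.96 + 0.86 + 1.54 + 2.04 = 6.40
Σ_{i<j} σ_ij = 2.49
total variance = 6.40 + 2 × 2.49 = 11.38
α = (k/(k−1))·(1 − sum of item variances/total variance) = (5/4)·(1 − 6.40/11.38) = 0.547

α = 0.547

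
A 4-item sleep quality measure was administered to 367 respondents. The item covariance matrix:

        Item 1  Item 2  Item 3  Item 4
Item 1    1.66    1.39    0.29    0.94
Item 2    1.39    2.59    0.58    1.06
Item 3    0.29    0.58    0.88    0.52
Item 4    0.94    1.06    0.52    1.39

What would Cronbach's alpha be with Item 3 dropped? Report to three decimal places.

α = 0.819

Remaining items: Item 1, Item 2, Item 4 (k = 3).
Σσᵢ² = 1.66 + 2.59 + 1.39 = 5.64
total variance = 5.64 + 2 × 3.39 = 12.42
α (item deleted) = (3/2)·(1 − 5.64/12.42) = 0.819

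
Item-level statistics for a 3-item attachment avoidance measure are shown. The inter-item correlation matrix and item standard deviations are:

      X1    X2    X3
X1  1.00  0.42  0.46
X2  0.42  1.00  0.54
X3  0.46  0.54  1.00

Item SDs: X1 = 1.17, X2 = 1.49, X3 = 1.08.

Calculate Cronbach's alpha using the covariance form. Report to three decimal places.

Σσ²ᵢ = 1.17² + 1.49² + 1.08² = 4.7554
Covariances σ_ij = r_ij · s_i · s_j:
  σ(X1,X2) = 0.42 × 1.17 × 1.49 = 0.7322
  σ(X1,X3) = 0.46 × 1.17 × 1.08 = 0.5813
  σ(X2,X3) = 0.54 × 1.49 × 1.08 = 0.8690
σ²_T = Σσ²ᵢ + 2·Σσ_ij = 4.7554 + 2 × 2.1825 = 9.1204
α = (3/2)·(1 − 4.7554/9.1204) = 0.718

Cronbach's alpha = 0.718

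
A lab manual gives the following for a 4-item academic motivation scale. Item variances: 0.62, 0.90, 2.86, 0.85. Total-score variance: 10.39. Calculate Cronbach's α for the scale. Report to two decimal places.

Cronbach's α = 0.66

Σσᵢ² = 0.62 + 0.90 + 2.86 + 0.85 = 5.23
α = (k/(k−1))·(1 − Σσᵢ²/σ²_total) = (4/3)·(1 − 5.23/10.39) = 0.66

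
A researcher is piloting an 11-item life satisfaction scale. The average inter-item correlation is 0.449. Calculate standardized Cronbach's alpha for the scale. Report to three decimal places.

Standardized α = k·r̄ / (1 + (k−1)·r̄) = 11 × 0.449 / (1 + 10 × 0.449)
  = 4.9390 / 5.4900 = 0.900

α = 0.900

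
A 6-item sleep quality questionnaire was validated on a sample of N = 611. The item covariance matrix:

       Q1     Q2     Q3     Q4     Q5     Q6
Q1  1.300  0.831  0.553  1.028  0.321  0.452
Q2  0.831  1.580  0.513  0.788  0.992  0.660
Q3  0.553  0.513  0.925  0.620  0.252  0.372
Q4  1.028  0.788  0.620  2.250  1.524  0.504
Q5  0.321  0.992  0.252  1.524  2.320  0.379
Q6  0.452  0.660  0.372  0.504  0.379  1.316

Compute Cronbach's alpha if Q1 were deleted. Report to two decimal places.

Remaining items: Q2, Q3, Q4, Q5, Q6 (k = 5).
Σσᵢ² = 1.580 + 0.925 + 2.250 + 2.320 + 1.316 = 8.391
σ²_T = 8.391 + 2 × 6.604 = 21.599
α (item deleted) = (5/4)·(1 − 8.391/21.599) = 0.76

Cronbach's alpha = 0.76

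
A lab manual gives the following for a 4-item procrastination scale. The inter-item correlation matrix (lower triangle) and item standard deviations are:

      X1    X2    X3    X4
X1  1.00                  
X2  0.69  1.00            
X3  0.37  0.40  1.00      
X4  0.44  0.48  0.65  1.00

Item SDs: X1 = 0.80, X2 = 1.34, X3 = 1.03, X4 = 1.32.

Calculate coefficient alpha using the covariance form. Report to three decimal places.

Σσ²ᵢ = 0.80² + 1.34² + 1.03² + 1.32² = 5.2389
Covariances σ_ij = r_ij · s_i · s_j:
  σ(X1,X2) = 0.69 × 0.80 × 1.34 = 0.7397
  σ(X1,X3) = 0.37 × 0.80 × 1.03 = 0.3049
  σ(X1,X4) = 0.44 × 0.80 × 1.32 = 0.4646
  σ(X2,X3) = 0.40 × 1.34 × 1.03 = 0.5521
  σ(X2,X4) = 0.48 × 1.34 × 1.32 = 0.8490
  σ(X3,X4) = 0.65 × 1.03 × 1.32 = 0.8837
σ²_T = Σσ²ᵢ + 2·Σσ_ij = 5.2389 + 2 × 3.7940 = 12.8269
α = (4/3)·(1 − 5.2389/12.8269) = 0.789

α = 0.789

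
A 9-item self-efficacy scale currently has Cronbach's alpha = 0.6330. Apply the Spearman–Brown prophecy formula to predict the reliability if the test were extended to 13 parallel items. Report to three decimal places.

Length factor m = 13/9 = 1.4444
α' = m·α / (1 + (m−1)·α)
   = 13/9 × 0.6330 / (1 + (13/9 − 1) × 0.6330)
   = 0.9143 / 1.2813 = 0.714

predicted reliability = 0.714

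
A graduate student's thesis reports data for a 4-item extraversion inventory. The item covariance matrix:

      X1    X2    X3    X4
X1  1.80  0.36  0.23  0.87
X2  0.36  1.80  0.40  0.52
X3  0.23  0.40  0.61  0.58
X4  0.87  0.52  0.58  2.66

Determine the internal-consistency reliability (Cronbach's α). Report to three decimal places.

Σσᵢ² = 1.80 + 1.80 + 0.61 + 2.66 = 6.87
Σ_{i<j} σ_ij = 2.96
total variance = 6.87 + 2 × 2.96 = 12.79
α = (k/(k−1))·(1 − Σσᵢ²/total variance) = (4/3)·(1 − 6.87/12.79) = 0.617

Cronbach's α = 0.617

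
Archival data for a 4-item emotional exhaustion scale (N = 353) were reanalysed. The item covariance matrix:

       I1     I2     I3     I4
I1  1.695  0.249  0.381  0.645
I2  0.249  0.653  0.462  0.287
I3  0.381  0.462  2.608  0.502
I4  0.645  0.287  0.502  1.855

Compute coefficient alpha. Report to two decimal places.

α = 0.57

ΣVar(i) = 1.695 + 0.653 + 2.608 + 1.855 = 6.811
Sum of off-diagonal covariances = 2.526
Var(T) = 6.811 + 2 × 2.526 = 11.863
α = (k/(k−1))·(1 − ΣVar(i)/Var(T)) = (4/3)·(1 − 6.811/11.863) = 0.57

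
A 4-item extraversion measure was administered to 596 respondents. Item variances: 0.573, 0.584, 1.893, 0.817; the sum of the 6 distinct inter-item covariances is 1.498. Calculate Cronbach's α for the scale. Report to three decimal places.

α = 0.582

Σσ²ᵢ = 0.573 + 0.584 + 1.893 + 0.817 = 3.867
Sum of distinct covariances = 1.498
σ²_T = Σσ²ᵢ + 2·Σcov = 3.867 + 2 × 1.498 = 6.863
α = (4/3)·(1 − 3.867/6.863) = 0.582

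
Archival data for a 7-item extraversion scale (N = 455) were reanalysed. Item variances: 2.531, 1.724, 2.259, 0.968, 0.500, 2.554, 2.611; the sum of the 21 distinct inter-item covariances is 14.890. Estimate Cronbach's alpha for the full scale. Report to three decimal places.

Cronbach's alpha = 0.809

ΣVar(i) = 2.531 + 1.724 + 2.259 + 0.968 + 0.500 + 2.554 + 2.611 = 13.147
Sum of distinct covariances = 14.890
σ²_total = ΣVar(i) + 2·Σcov = 13.147 + 2 × 14.890 = 42.927
α = (7/6)·(1 − 13.147/42.927) = 0.809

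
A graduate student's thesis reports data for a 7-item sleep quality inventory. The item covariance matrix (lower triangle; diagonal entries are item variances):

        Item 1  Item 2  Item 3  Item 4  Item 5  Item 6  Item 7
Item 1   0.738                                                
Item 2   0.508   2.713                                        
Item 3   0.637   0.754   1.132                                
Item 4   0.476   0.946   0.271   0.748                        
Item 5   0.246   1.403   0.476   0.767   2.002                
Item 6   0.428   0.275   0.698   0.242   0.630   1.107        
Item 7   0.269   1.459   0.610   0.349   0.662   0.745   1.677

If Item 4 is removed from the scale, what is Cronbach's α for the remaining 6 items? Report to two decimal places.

Cronbach's α = 0.81

Remaining items: Item 1, Item 2, Item 3, Item 5, Item 6, Item 7 (k = 6).
ΣVar(i) = 0.738 + 2.713 + 1.132 + 2.002 + 1.107 + 1.677 = 9.369
σ²_total = 9.369 + 2 × 9.800 = 28.969
α (item deleted) = (6/5)·(1 − 9.369/28.969) = 0.81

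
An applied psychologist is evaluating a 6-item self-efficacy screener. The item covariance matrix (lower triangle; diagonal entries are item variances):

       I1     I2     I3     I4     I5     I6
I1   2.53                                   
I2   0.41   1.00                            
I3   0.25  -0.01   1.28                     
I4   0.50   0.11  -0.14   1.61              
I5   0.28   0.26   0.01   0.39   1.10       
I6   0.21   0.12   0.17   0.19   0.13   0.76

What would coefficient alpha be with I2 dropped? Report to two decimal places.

Remaining items: I1, I3, I4, I5, I6 (k = 5).
Σσᵢ² = 2.53 + 1.28 + 1.61 + 1.10 + 0.76 = 7.28
σ²_T = 7.28 + 2 × 1.99 = 11.26
α (item deleted) = (5/4)·(1 − 7.28/11.26) = 0.44

α = 0.44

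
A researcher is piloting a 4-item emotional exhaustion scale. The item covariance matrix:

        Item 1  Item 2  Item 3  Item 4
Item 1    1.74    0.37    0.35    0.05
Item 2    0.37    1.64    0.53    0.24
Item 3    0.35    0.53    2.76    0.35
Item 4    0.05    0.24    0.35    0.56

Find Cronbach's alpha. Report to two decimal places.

α = 0.48

Σσᵢ² = 1.74 + 1.64 + 2.76 + 0.56 = 6.70
Σ_{i<j} σ_ij = 1.89
σ²_total = 6.70 + 2 × 1.89 = 10.48
α = (k/(k−1))·(1 − Σσᵢ²/σ²_total) = (4/3)·(1 − 6.70/10.48) = 0.48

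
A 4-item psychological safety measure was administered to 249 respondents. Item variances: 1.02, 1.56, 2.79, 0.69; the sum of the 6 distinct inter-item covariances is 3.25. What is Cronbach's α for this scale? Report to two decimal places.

α = 0.69

Σσ²ᵢ = 1.02 + 1.56 + 2.79 + 0.69 = 6.06
Sum of distinct covariances = 3.25
Var(T) = Σσ²ᵢ + 2·Σcov = 6.06 + 2 × 3.25 = 12.56
α = (4/3)·(1 − 6.06/12.56) = 0.69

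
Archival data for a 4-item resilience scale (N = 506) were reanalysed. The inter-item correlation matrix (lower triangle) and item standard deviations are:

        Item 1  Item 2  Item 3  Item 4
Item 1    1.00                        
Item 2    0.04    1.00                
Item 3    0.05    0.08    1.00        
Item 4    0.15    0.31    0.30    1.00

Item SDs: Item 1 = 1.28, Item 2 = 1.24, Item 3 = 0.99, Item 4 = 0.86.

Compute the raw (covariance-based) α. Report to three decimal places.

Σσ²ᵢ = 1.28² + 1.24² + 0.99² + 0.86² = 4.8957
Covariances σ_ij = r_ij · s_i · s_j:
  σ(Item 1,Item 2) = 0.04 × 1.28 × 1.24 = 0.0635
  σ(Item 1,Item 3) = 0.05 × 1.28 × 0.99 = 0.0634
  σ(Item 1,Item 4) = 0.15 × 1.28 × 0.86 = 0.1651
  σ(Item 2,Item 3) = 0.08 × 1.24 × 0.99 = 0.0982
  σ(Item 2,Item 4) = 0.31 × 1.24 × 0.86 = 0.3306
  σ(Item 3,Item 4) = 0.30 × 0.99 × 0.86 = 0.2554
σ²_T = Σσ²ᵢ + 2·Σσ_ij = 4.8957 + 2 × 0.9762 = 6.8481
α = (4/3)·(1 − 4.8957/6.8481) = 0.380

α = 0.380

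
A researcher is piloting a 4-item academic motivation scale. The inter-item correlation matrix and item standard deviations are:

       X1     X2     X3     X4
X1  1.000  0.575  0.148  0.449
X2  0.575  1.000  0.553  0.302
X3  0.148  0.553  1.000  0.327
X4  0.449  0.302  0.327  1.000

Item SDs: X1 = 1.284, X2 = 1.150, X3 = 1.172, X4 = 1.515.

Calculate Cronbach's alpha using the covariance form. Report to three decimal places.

Σσ²ᵢ = 1.284² + 1.150² + 1.172² + 1.515² = 6.6400
Covariances σ_ij = r_ij · s_i · s_j:
  σ(X1,X2) = 0.575 × 1.284 × 1.150 = 0.8490
  σ(X1,X3) = 0.148 × 1.284 × 1.172 = 0.2227
  σ(X1,X4) = 0.449 × 1.284 × 1.515 = 0.8734
  σ(X2,X3) = 0.553 × 1.150 × 1.172 = 0.7453
  σ(X2,X4) = 0.302 × 1.150 × 1.515 = 0.5262
  σ(X3,X4) = 0.327 × 1.172 × 1.515 = 0.5806
σ²_T = Σσ²ᵢ + 2·Σσ_ij = 6.6400 + 2 × 3.7972 = 14.2344
α = (4/3)·(1 − 6.6400/14.2344) = 0.711

α = 0.711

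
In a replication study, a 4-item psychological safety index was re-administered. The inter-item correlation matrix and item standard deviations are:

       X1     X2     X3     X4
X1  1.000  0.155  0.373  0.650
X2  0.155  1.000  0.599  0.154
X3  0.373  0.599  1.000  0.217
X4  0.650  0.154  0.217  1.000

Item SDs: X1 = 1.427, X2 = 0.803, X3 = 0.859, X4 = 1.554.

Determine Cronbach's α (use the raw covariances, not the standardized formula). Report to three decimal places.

Σσ²ᵢ = 1.427² + 0.803² + 0.859² + 1.554² = 5.8339
Covariances σ_ij = r_ij · s_i · s_j:
  σ(X1,X2) = 0.155 × 1.427 × 0.803 = 0.1776
  σ(X1,X3) = 0.373 × 1.427 × 0.859 = 0.4572
  σ(X1,X4) = 0.650 × 1.427 × 1.554 = 1.4414
  σ(X2,X3) = 0.599 × 0.803 × 0.859 = 0.4132
  σ(X2,X4) = 0.154 × 0.803 × 1.554 = 0.1922
  σ(X3,X4) = 0.217 × 0.859 × 1.554 = 0.2897
σ²_T = Σσ²ᵢ + 2·Σσ_ij = 5.8339 + 2 × 2.9713 = 11.7765
α = (4/3)·(1 − 5.8339/11.7765) = 0.673

α = 0.673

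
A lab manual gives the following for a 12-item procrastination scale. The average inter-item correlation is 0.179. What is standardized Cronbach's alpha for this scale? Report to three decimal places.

Standardized α = k·r̄ / (1 + (k−1)·r̄) = 12 × 0.179 / (1 + 11 × 0.179)
  = 2.1480 / 2.9690 = 0.723

standardized Cronbach's alpha = 0.723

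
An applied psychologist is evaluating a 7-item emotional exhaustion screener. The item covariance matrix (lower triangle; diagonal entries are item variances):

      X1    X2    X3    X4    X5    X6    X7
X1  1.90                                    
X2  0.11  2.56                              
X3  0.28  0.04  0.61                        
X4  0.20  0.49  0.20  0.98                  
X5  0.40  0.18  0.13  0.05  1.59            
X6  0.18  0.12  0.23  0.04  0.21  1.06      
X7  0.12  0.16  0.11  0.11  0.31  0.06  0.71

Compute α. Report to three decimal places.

α = 0.516

sum of item variances = 1.90 + 2.56 + 0.61 + 0.98 + 1.59 + 1.06 + 0.71 = 9.41
Σ_{i<j} σ_ij = 3.73
Var(T) = 9.41 + 2 × 3.73 = 16.87
α = (k/(k−1))·(1 − sum of item variances/Var(T)) = (7/6)·(1 − 9.41/16.87) = 0.516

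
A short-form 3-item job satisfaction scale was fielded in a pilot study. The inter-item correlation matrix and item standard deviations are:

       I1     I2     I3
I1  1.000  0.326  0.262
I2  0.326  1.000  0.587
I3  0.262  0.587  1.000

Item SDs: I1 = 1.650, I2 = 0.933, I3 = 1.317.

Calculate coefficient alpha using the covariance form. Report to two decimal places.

Σσ²ᵢ = 1.650² + 0.933² + 1.317² = 5.3275
Covariances σ_ij = r_ij · s_i · s_j:
  σ(I1,I2) = 0.326 × 1.650 × 0.933 = 0.5019
  σ(I1,I3) = 0.262 × 1.650 × 1.317 = 0.5693
  σ(I2,I3) = 0.587 × 0.933 × 1.317 = 0.7213
σ²_T = Σσ²ᵢ + 2·Σσ_ij = 5.3275 + 2 × 1.7925 = 8.9125
α = (3/2)·(1 − 5.3275/8.9125) = 0.60

coefficient alpha = 0.60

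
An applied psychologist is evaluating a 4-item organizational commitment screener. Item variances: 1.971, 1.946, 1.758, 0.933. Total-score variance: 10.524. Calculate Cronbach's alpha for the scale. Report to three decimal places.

Σσᵢ² = 1.971 + 1.946 + 1.758 + 0.933 = 6.608
α = (k/(k−1))·(1 − Σσᵢ²/total variance) = (4/3)·(1 − 6.608/10.524) = 0.496

α = 0.496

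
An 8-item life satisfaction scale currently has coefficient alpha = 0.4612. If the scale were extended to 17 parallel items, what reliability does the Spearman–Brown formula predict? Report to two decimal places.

Length factor m = 17/8 = 2.1250
α' = m·α / (1 + (m−1)·α)
   = 17/8 × 0.4612 / (1 + (17/8 − 1) × 0.4612)
   = 0.9800 / 1.5189 = 0.65

predicted reliability = 0.65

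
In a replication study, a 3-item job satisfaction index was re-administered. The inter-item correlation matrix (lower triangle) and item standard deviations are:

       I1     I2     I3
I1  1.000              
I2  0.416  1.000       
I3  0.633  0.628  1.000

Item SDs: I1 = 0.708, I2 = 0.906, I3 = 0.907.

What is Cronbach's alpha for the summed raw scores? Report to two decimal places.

α = 0.79

Σσ²ᵢ = 0.708² + 0.906² + 0.907² = 2.1447
Covariances σ_ij = r_ij · s_i · s_j:
  σ(I1,I2) = 0.416 × 0.708 × 0.906 = 0.2668
  σ(I1,I3) = 0.633 × 0.708 × 0.907 = 0.4065
  σ(I2,I3) = 0.628 × 0.906 × 0.907 = 0.5161
σ²_T = Σσ²ᵢ + 2·Σσ_ij = 2.1447 + 2 × 1.1894 = 4.5235
α = (3/2)·(1 − 2.1447/4.5235) = 0.79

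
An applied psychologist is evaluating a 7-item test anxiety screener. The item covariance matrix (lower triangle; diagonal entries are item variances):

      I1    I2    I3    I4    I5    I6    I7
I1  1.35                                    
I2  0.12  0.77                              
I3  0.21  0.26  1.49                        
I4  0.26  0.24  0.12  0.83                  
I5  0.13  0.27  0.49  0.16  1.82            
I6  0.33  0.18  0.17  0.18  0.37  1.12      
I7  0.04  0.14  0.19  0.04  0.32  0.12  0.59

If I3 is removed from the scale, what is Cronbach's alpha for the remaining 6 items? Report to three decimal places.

Remaining items: I1, I2, I4, I5, I6, I7 (k = 6).
Σσ²ᵢ = 1.35 + 0.77 + 0.83 + 1.82 + 1.12 + 0.59 = 6.48
Var(T) = 6.48 + 2 × 2.90 = 12.28
α (item deleted) = (6/5)·(1 − 6.48/12.28) = 0.567

α = 0.567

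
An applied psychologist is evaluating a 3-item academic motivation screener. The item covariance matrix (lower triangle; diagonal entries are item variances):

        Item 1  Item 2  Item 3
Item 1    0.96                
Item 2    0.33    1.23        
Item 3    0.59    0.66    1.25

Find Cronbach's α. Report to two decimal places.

Σσᵢ² = 0.96 + 1.23 + 1.25 = 3.44
Sum of off-diagonal covariances = 1.58
σ²_total = 3.44 + 2 × 1.58 = 6.60
α = (k/(k−1))·(1 − Σσᵢ²/σ²_total) = (3/2)·(1 − 3.44/6.60) = 0.72

α = 0.72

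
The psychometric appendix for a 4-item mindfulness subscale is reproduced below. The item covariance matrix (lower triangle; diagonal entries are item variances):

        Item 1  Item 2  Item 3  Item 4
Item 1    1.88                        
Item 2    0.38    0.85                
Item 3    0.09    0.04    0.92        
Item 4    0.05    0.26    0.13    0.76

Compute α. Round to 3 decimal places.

sum of item variances = 1.88 + 0.85 + 0.92 + 0.76 = 4.41
Sum of the distinct covariances = 0.95
σ²_total = 4.41 + 2 × 0.95 = 6.31
α = (k/(k−1))·(1 − sum of item variances/σ²_total) = (4/3)·(1 − 4.41/6.31) = 0.401

α = 0.401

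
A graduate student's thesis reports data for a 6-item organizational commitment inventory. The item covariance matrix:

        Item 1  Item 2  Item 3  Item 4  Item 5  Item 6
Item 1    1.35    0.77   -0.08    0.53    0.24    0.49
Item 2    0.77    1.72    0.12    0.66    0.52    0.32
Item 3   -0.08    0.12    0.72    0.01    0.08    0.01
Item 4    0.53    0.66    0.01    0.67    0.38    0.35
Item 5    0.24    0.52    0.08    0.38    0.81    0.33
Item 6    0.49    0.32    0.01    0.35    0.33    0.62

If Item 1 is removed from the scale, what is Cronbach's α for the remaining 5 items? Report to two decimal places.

Remaining items: Item 2, Item 3, Item 4, Item 5, Item 6 (k = 5).
Σσ²ᵢ = 1.72 + 0.72 + 0.67 + 0.81 + 0.62 = 4.54
Var(T) = 4.54 + 2 × 2.78 = 10.10
α (item deleted) = (5/4)·(1 − 4.54/10.10) = 0.69

α = 0.69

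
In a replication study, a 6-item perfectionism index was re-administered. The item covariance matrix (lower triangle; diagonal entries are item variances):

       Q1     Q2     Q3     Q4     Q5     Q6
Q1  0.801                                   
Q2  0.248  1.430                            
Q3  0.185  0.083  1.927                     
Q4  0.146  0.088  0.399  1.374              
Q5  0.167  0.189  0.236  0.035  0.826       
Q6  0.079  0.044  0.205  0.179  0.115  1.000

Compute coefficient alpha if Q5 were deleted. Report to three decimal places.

α = 0.421

Remaining items: Q1, Q2, Q3, Q4, Q6 (k = 5).
Σσᵢ² = 0.801 + 1.430 + 1.927 + 1.374 + 1.000 = 6.532
total variance = 6.532 + 2 × 1.656 = 9.844
α (item deleted) = (5/4)·(1 − 6.532/9.844) = 0.421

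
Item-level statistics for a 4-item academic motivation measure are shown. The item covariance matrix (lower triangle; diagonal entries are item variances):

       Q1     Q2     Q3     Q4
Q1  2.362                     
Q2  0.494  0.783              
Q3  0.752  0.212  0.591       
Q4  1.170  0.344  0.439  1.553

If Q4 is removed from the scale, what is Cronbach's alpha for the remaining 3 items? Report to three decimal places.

Remaining items: Q1, Q2, Q3 (k = 3).
Σσᵢ² = 2.362 + 0.783 + 0.591 = 3.736
total variance = 3.736 + 2 × 1.458 = 6.652
α (item deleted) = (3/2)·(1 − 3.736/6.652) = 0.658

Cronbach's alpha = 0.658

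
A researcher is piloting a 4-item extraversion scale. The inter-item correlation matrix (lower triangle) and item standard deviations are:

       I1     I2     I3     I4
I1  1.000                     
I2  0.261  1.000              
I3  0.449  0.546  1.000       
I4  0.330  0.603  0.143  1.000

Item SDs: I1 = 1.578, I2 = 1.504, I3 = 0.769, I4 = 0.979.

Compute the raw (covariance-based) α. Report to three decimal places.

α = 0.682

Σσ²ᵢ = 1.578² + 1.504² + 0.769² + 0.979² = 6.3019
Covariances σ_ij = r_ij · s_i · s_j:
  σ(I1,I2) = 0.261 × 1.578 × 1.504 = 0.6194
  σ(I1,I3) = 0.449 × 1.578 × 0.769 = 0.5449
  σ(I1,I4) = 0.330 × 1.578 × 0.979 = 0.5098
  σ(I2,I3) = 0.546 × 1.504 × 0.769 = 0.6315
  σ(I2,I4) = 0.603 × 1.504 × 0.979 = 0.8879
  σ(I3,I4) = 0.143 × 0.769 × 0.979 = 0.1077
σ²_T = Σσ²ᵢ + 2·Σσ_ij = 6.3019 + 2 × 3.3012 = 12.9043
α = (4/3)·(1 − 6.3019/12.9043) = 0.682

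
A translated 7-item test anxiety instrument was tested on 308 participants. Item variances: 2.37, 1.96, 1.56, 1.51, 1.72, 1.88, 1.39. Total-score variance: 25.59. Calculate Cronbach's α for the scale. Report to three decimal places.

Cronbach's α = 0.602

Σσ²ᵢ = 2.37 + 1.96 + 1.56 + 1.51 + 1.72 + 1.88 + 1.39 = 12.39
α = (k/(k−1))·(1 − Σσ²ᵢ/total variance) = (7/6)·(1 − 12.39/25.59) = 0.602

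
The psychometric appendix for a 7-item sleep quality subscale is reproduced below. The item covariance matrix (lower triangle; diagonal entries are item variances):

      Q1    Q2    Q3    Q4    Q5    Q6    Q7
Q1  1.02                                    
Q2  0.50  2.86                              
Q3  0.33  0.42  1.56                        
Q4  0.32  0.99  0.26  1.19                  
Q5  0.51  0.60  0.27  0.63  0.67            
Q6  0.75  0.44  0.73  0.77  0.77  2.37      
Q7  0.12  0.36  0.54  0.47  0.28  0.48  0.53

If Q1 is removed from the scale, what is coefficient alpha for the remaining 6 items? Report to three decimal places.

α = 0.763

Remaining items: Q2, Q3, Q4, Q5, Q6, Q7 (k = 6).
sum of item variances = 2.86 + 1.56 + 1.19 + 0.67 + 2.37 + 0.53 = 9.18
σ²_T = 9.18 + 2 × 8.01 = 25.20
α (item deleted) = (6/5)·(1 − 9.18/25.20) = 0.763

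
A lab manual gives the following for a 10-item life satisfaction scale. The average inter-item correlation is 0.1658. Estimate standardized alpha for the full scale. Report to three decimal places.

standardized alpha = 0.665

Standardized α = k·r̄ / (1 + (k−1)·r̄) = 10 × 0.1658 / (1 + 9 × 0.1658)
  = 1.6580 / 2.4922 = 0.665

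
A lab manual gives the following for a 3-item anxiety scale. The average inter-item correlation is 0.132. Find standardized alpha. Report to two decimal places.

Standardized α = k·r̄ / (1 + (k−1)·r̄) = 3 × 0.132 / (1 + 2 × 0.132)
  = 0.3960 / 1.2640 = 0.31

α = 0.31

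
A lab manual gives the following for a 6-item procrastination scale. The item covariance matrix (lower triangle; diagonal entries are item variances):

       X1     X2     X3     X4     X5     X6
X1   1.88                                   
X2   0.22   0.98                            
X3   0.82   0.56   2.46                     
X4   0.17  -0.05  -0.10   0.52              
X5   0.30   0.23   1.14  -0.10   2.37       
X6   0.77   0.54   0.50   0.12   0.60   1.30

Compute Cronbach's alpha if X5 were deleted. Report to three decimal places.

Remaining items: X1, X2, X3, X4, X6 (k = 5).
Σσᵢ² = 1.88 + 0.98 + 2.46 + 0.52 + 1.30 = 7.14
total variance = 7.14 + 2 × 3.55 = 14.24
α (item deleted) = (5/4)·(1 − 7.14/14.24) = 0.623

α = 0.623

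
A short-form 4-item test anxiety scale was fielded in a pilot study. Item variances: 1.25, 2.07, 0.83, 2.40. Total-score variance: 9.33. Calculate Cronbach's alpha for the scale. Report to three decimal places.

α = 0.397

Σσ²ᵢ = 1.25 + 2.07 + 0.83 + 2.40 = 6.55
α = (k/(k−1))·(1 − Σσ²ᵢ/total variance) = (4/3)·(1 − 6.55/9.33) = 0.397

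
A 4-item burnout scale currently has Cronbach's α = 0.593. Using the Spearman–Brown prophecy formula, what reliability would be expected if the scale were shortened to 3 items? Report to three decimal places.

Length factor m = 3/4 = 0.7500
α' = m·α / (1 − (1−m)·α)
   = 3/4 × 0.593 / (1 − (1 − 3/4) × 0.593)
   = 0.4447 / 0.8518 = 0.522

predicted reliability = 0.522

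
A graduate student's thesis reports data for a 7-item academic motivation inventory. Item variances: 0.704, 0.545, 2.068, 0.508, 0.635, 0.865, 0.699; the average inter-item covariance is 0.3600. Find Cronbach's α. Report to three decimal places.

α = 0.834

Σσᵢ² = 0.704 + 0.545 + 2.068 + 0.508 + 0.635 + 0.865 + 0.699 = 6.024
Sum of the 21 distinct covariances = 21 × 0.3600 = 7.5600
total variance = Σσᵢ² + 2·Σcov = 6.024 + 2 × 7.5600 = 21.1440
α = (7/6)·(1 − 6.024/21.1440) = 0.834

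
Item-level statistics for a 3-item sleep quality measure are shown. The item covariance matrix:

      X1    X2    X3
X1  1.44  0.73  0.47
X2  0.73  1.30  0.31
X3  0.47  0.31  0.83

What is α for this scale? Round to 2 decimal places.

α = 0.69

Σσᵢ² = 1.44 + 1.30 + 0.83 = 3.57
Sum of the distinct covariances = 1.51
Var(T) = 3.57 + 2 × 1.51 = 6.59
α = (k/(k−1))·(1 − Σσᵢ²/Var(T)) = (3/2)·(1 − 3.57/6.59) = 0.69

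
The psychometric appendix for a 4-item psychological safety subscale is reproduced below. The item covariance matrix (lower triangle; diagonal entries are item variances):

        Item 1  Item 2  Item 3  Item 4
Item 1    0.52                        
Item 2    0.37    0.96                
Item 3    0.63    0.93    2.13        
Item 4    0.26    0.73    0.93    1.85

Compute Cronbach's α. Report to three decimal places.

Cronbach's α = 0.780

Σσᵢ² = 0.52 + 0.96 + 2.13 + 1.85 = 5.46
Σ_{i<j} σ_ij = 3.85
σ²_total = 5.46 + 2 × 3.85 = 13.16
α = (k/(k−1))·(1 − Σσᵢ²/σ²_total) = (4/3)·(1 − 5.46/13.16) = 0.780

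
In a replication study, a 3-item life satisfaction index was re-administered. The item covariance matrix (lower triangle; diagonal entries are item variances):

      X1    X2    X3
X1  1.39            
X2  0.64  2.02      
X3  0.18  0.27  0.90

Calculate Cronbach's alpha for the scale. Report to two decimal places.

Σσ²ᵢ = 1.39 + 2.02 + 0.90 = 4.31
Σ_{i<j} σ_ij = 1.09
σ²_T = 4.31 + 2 × 1.09 = 6.49
α = (k/(k−1))·(1 − Σσ²ᵢ/σ²_T) = (3/2)·(1 − 4.31/6.49) = 0.50

Cronbach's alpha = 0.50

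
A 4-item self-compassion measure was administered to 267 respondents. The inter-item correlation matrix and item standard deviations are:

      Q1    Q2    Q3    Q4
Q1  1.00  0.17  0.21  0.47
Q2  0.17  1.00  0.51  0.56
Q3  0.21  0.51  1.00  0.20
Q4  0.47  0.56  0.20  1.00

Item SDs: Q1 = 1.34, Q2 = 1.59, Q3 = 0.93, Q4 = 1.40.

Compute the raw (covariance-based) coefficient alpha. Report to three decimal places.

α = 0.684

Σσ²ᵢ = 1.34² + 1.59² + 0.93² + 1.40² = 7.1486
Covariances σ_ij = r_ij · s_i · s_j:
  σ(Q1,Q2) = 0.17 × 1.34 × 1.59 = 0.3622
  σ(Q1,Q3) = 0.21 × 1.34 × 0.93 = 0.2617
  σ(Q1,Q4) = 0.47 × 1.34 × 1.40 = 0.8817
  σ(Q2,Q3) = 0.51 × 1.59 × 0.93 = 0.7541
  σ(Q2,Q4) = 0.56 × 1.59 × 1.40 = 1.2466
  σ(Q3,Q4) = 0.20 × 0.93 × 1.40 = 0.2604
σ²_T = Σσ²ᵢ + 2·Σσ_ij = 7.1486 + 2 × 3.7667 = 14.6820
α = (4/3)·(1 − 7.1486/14.6820) = 0.684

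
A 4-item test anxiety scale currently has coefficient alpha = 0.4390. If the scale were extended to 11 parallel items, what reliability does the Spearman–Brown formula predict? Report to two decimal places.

predicted reliability = 0.68

Length factor m = 11/4 = 2.7500
α' = m·α / (1 + (m−1)·α)
   = 11/4 × 0.4390 / (1 + (11/4 − 1) × 0.4390)
   = 1.2072 / 1.7683 = 0.68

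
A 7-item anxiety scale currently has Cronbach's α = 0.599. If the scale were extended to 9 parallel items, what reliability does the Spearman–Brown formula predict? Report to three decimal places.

predicted reliability = 0.658

Length factor m = 9/7 = 1.2857
α' = m·α / (1 + (m−1)·α)
   = 9/7 × 0.599 / (1 + (9/7 − 1) × 0.599)
   = 0.7701 / 1.1711 = 0.658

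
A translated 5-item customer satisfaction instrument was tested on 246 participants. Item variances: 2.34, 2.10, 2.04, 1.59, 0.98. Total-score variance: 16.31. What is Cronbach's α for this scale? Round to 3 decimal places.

α = 0.556

ΣVar(i) = 2.34 + 2.10 + 2.04 + 1.59 + 0.98 = 9.05
α = (k/(k−1))·(1 − ΣVar(i)/σ²_T) = (5/4)·(1 − 9.05/16.31) = 0.556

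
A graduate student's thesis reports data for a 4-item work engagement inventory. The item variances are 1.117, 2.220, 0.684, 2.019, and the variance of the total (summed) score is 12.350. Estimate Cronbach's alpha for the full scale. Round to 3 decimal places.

Cronbach's alpha = 0.681

sum of item variances = 1.117 + 2.220 + 0.684 + 2.019 = 6.040
α = (k/(k−1))·(1 − sum of item variances/total variance) = (4/3)·(1 − 6.040/12.350) = 0.681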